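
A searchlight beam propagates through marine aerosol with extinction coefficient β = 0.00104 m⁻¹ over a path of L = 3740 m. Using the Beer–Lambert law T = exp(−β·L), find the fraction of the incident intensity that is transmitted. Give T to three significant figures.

τ = β·L = 0.00104 × 3740 = 3.8896.
T = exp(−3.8896) = 0.0205.

0.0205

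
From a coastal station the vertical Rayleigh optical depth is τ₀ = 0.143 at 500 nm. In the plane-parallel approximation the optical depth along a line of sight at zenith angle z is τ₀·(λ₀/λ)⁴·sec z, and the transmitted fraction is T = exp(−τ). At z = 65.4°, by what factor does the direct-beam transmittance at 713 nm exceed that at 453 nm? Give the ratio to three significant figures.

Airmass: sec 65.4° = 2.4022.
τ(713 nm) = 0.143 × (500/713)⁴ × 2.4022 = 0.143 × 0.2418 × 2.4022 = 0.0831.
τ(453 nm) = 0.143 × (500/453)⁴ × 2.4022 = 0.143 × 1.4842 × 2.4022 = 0.5098.
T(713)/T(453) = exp(τ_B − τ_A) = exp(0.4268) = 1.5323.

1.53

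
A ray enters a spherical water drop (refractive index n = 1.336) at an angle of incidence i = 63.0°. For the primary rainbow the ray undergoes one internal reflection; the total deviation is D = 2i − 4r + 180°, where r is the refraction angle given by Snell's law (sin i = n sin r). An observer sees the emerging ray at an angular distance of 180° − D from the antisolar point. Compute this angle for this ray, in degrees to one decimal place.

41.3°

sin r = sin 63.0° / 1.336 = 0.8910/1.336 = 0.6669; r = 41.83°.
D = 2·63.0° − 4·41.83° + 180° = 126.00° − 167.32° + 180° = 138.68°.
Angle from antisolar point = 180° − D = 41.32°.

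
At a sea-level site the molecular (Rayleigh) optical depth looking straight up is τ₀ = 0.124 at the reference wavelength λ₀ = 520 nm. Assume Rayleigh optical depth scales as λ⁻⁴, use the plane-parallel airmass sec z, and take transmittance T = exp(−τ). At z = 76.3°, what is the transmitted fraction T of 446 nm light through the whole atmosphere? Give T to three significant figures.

sec 76.3° = 4.2223.
τ = 0.124 × (520/446)⁴ × 4.2223 = 0.124 × 1.8479 × 4.2223 = 0.9675.
T = exp(−0.9675) = 0.3800.

0.380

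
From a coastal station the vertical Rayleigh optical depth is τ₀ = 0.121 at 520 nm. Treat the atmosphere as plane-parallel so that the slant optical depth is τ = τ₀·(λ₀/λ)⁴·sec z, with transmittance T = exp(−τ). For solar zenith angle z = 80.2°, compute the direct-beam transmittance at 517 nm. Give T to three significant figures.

sec 80.2° = 5.8751.
τ = 0.121 × (520/517)⁴ × 5.8751 = 0.121 × 1.0234 × 5.8751 = 0.7275.
T = exp(−0.7275) = 0.4831.

0.483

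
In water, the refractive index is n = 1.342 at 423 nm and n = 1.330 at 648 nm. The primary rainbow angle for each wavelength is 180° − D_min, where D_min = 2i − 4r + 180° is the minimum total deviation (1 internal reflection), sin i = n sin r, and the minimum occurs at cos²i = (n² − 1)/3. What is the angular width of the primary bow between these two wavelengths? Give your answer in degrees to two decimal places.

1.73°

At 423 nm (n = 1.342): cos²i = 0.26699 → i = 58.888°, r = 39.641°, D_min = 139.213°, rainbow angle = 40.787°.
At 648 nm (n = 1.330): cos²i = 0.25630 → i = 59.585°, r = 40.422°, D_min = 137.484°, rainbow angle = 42.516°.
Angular width = |40.787° − 42.516°| = 1.729°.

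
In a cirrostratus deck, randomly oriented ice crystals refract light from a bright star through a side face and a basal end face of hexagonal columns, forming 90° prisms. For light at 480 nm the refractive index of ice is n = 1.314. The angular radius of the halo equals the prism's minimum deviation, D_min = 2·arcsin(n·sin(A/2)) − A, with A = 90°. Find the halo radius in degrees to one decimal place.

46.6°

n·sin(A/2) = 1.314 × sin 45° = 1.314 × 0.7071 = 0.9291.
D_min = 2·arcsin(0.9291) − 90° = 2 × 68.301° − 90° = 46.602°.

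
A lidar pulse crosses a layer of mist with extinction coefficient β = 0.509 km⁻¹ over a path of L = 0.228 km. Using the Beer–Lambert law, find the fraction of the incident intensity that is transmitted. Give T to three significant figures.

0.890

τ = β·L = 0.509 × 0.228 = 0.1161.
T = exp(−0.1161) = 0.8904.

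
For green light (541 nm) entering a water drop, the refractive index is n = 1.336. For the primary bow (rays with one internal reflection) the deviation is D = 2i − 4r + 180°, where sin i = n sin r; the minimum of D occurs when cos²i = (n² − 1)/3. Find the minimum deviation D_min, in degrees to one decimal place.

138.4°

cos²i = (1.78490 − 1)/3 = 0.26163; i = arccos(0.51150) = 59.236°.
sin r = sin 59.236°/1.336 = 0.64318; r = 40.029°.
D_min = 2·59.236° − 4·40.029° + 180° = 138.356°.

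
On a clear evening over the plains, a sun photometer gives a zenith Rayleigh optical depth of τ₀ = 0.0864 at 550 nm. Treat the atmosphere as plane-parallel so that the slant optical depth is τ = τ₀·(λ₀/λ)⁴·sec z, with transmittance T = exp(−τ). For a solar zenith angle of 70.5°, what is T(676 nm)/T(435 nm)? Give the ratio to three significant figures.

1.73

Airmass: sec 70.5° = 2.9957.
τ(676 nm) = 0.0864 × (550/676)⁴ × 2.9957 = 0.0864 × 0.4382 × 2.9957 = 0.1134.
τ(435 nm) = 0.0864 × (550/435)⁴ × 2.9957 = 0.0864 × 2.5556 × 2.9957 = 0.6615.
T(676)/T(435) = exp(τ_B − τ_A) = exp(0.5481) = 1.7299.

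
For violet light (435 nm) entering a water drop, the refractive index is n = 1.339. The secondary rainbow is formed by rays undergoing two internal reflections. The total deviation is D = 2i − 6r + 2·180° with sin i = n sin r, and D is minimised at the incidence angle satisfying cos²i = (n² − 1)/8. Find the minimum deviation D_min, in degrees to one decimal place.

cos²i = (1.79292 − 1)/8 = 0.09912; i = arccos(0.31483) = 71.650°.
sin r = sin 71.650°/1.339 = 0.70885; r = 45.141°.
D_min = 2·71.650° − 6·45.141° + 360° = 232.451°.

232.5°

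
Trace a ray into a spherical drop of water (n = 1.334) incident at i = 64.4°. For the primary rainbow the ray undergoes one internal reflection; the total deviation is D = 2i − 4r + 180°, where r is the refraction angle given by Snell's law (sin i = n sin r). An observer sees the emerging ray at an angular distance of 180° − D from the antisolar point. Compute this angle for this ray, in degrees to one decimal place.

41.3°

sin r = sin 64.4° / 1.334 = 0.9018/1.334 = 0.6760; r = 42.53°.
D = 2·64.4° − 4·42.53° + 180° = 128.80° − 170.14° + 180° = 138.66°.
Angle from antisolar point = 180° − D = 41.34°.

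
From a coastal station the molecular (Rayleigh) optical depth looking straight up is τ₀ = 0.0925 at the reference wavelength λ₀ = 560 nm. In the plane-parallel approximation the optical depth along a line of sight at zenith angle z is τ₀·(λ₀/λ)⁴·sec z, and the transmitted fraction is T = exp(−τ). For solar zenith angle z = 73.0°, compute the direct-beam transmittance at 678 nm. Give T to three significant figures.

0.863

sec 73.0° = 3.4203.
τ = 0.0925 × (560/678)⁴ × 3.4203 = 0.0925 × 0.4654 × 3.4203 = 0.1472.
T = exp(−0.1472) = 0.8631.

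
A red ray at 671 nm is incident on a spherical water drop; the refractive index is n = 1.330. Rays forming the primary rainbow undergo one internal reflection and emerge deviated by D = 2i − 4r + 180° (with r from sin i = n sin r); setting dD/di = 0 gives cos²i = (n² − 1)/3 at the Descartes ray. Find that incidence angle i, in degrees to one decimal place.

cos²i = (1.330² − 1)/3 = (1.76890 − 1)/3 = 0.25630.
cos i = 0.50626, so i = 59.585°.

59.6°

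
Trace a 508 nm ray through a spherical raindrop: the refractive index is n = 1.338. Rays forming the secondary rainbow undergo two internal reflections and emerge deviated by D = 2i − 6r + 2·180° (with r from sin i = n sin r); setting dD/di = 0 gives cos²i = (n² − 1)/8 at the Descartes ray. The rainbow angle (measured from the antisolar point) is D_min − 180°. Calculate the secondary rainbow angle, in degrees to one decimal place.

cos²i = (1.79024 − 1)/8 = 0.09878; i = arccos(0.31429) = 71.682°.
sin r = sin 71.682°/1.338 = 0.70951; r = 45.195°.
D_min = 2·71.682° − 6·45.195° + 360° = 232.193°.
Rainbow angle = D_min − 180° = 52.193°.

52.2°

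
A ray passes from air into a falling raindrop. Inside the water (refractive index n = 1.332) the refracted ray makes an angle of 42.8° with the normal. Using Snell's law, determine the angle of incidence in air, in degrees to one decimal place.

64.8°

Snell: sin θ_i = n · sin θ_r = 1.332 × sin 42.8° = 1.332 × 0.6794 = 0.9050.
θ_i = arcsin(0.9050) = 64.83°.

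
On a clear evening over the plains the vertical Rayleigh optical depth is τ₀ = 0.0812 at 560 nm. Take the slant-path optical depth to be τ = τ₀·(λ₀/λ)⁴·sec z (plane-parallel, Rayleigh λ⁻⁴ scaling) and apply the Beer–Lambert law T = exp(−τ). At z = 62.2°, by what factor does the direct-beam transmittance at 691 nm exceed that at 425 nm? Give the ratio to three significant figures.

1.57

Airmass: sec 62.2° = 2.1441.
τ(691 nm) = 0.0812 × (560/691)⁴ × 2.1441 = 0.0812 × 0.4314 × 2.1441 = 0.0751.
τ(425 nm) = 0.0812 × (560/425)⁴ × 2.1441 = 0.0812 × 3.0144 × 2.1441 = 0.5248.
T(691)/T(425) = exp(τ_B − τ_A) = exp(0.4497) = 1.5679.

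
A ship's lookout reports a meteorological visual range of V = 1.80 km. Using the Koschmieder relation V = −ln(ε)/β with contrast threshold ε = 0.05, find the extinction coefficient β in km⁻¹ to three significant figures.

1.66 km⁻¹

β = −ln(0.05) / V = 2.996 / 1.80 = 1.6643 km⁻¹.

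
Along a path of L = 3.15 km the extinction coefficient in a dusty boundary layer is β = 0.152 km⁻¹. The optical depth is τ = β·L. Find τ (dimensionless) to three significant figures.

0.479

τ = β·L = 0.152 × 3.15 = 0.4788.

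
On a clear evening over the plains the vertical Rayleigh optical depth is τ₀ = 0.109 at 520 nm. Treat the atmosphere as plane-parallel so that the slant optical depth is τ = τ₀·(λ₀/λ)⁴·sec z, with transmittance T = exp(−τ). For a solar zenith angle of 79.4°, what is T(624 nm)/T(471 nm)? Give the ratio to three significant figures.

Airmass: sec 79.4° = 5.4362.
τ(624 nm) = 0.109 × (520/624)⁴ × 5.4362 = 0.109 × 0.4823 × 5.4362 = 0.2858.
τ(471 nm) = 0.109 × (520/471)⁴ × 5.4362 = 0.109 × 1.4857 × 5.4362 = 0.8803.
T(624)/T(471) = exp(τ_B − τ_A) = exp(0.5946) = 1.8123.

1.81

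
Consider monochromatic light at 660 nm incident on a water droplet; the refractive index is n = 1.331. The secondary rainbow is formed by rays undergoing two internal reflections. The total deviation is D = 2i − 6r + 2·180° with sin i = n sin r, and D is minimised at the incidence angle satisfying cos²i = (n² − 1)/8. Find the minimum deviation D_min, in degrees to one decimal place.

230.4°

cos²i = (1.77156 − 1)/8 = 0.09645; i = arccos(0.31056) = 71.907°.
sin r = sin 71.907°/1.331 = 0.71417; r = 45.575°.
D_min = 2·71.907° − 6·45.575° + 360° = 230.365°.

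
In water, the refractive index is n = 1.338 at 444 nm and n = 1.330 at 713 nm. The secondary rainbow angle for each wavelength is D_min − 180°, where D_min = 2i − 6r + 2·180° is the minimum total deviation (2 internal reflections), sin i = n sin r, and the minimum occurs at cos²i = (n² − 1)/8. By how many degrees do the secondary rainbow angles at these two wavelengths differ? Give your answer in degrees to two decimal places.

At 444 nm (n = 1.338): cos²i = 0.09878 → i = 71.682°, r = 45.195°, D_min = 232.193°, rainbow angle = 52.193°.
At 713 nm (n = 1.330): cos²i = 0.09611 → i = 71.940°, r = 45.630°, D_min = 230.101°, rainbow angle = 50.101°.
Angular width = |52.193° − 50.101°| = 2.092°.

2.09°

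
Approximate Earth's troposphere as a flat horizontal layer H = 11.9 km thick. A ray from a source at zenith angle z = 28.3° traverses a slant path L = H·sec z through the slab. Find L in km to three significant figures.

sec z = 1/cos 28.3° = 1.1357.
L = 11.9 × 1.1357 = 13.515 km.

13.5 km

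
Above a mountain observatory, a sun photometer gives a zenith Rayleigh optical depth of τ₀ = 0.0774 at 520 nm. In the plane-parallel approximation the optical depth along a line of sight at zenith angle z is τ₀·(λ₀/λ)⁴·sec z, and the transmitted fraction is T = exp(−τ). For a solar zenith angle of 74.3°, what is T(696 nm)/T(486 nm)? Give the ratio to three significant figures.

Airmass: sec 74.3° = 3.6955.
τ(696 nm) = 0.0774 × (520/696)⁴ × 3.6955 = 0.0774 × 0.3116 × 3.6955 = 0.0891.
τ(486 nm) = 0.0774 × (520/486)⁴ × 3.6955 = 0.0774 × 1.3106 × 3.6955 = 0.3749.
T(696)/T(486) = exp(τ_B − τ_A) = exp(0.2857) = 1.3308.

1.33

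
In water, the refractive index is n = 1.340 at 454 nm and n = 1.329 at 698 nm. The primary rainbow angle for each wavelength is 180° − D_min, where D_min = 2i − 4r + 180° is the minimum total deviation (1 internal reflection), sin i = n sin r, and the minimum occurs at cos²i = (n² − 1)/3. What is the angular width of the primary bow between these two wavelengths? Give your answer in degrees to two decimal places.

At 454 nm (n = 1.340): cos²i = 0.26520 → i = 59.004°, r = 39.770°, D_min = 138.929°, rainbow angle = 41.071°.
At 698 nm (n = 1.329): cos²i = 0.25541 → i = 59.643°, r = 40.487°, D_min = 137.337°, rainbow angle = 42.663°.
Angular width = |41.071° − 42.663°| = 1.592°.

1.59°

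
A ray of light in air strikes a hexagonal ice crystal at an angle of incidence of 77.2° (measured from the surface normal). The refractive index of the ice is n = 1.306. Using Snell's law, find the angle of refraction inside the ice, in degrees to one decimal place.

48.3°

Snell: sin θ_r = sin θ_i / n = sin 77.2° / 1.306 = 0.9751 / 1.306 = 0.7467.
θ_r = arcsin(0.7467) = 48.30°.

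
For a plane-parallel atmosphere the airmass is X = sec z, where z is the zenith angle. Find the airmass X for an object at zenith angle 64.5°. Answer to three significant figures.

X = sec z = 1/cos 64.5° = 1/0.4305 = 2.3228.

2.32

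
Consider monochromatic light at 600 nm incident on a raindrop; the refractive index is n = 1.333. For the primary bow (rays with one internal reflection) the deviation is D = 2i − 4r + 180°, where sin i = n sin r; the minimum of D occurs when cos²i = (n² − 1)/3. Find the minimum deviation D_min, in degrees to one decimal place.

cos²i = (1.77689 − 1)/3 = 0.25896; i = arccos(0.50888) = 59.410°.
sin r = sin 59.410°/1.333 = 0.64579; r = 40.225°.
D_min = 2·59.410° − 4·40.225° + 180° = 137.922°.

137.9°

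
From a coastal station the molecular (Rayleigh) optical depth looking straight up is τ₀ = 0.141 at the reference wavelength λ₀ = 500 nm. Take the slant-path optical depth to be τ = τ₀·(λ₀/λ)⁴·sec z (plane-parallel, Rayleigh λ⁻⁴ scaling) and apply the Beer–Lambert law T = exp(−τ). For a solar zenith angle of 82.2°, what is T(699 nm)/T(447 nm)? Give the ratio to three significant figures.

Airmass: sec 82.2° = 7.3684.
τ(699 nm) = 0.141 × (500/699)⁴ × 7.3684 = 0.141 × 0.2618 × 7.3684 = 0.2720.
τ(447 nm) = 0.141 × (500/447)⁴ × 7.3684 = 0.141 × 1.5655 × 7.3684 = 1.6264.
T(699)/T(447) = exp(τ_B − τ_A) = exp(1.3545) = 3.8746.

3.87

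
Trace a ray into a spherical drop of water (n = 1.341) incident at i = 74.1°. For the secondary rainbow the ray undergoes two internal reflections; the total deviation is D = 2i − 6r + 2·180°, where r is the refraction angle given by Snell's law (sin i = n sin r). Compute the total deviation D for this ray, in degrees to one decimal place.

sin r = sin 74.1° / 1.341 = 0.9617/1.341 = 0.7172; r = 45.82°.
D = 2·74.1° − 6·45.82° + 2·180° = 148.20° − 274.93° + 360° = 233.27°.

233.3°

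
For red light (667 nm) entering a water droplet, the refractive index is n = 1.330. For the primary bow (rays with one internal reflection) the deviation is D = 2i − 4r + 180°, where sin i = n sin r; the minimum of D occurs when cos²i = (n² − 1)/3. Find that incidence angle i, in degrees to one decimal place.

cos²i = (1.330² − 1)/3 = (1.76890 − 1)/3 = 0.25630.
cos i = 0.50626, so i = 59.585°.

59.6°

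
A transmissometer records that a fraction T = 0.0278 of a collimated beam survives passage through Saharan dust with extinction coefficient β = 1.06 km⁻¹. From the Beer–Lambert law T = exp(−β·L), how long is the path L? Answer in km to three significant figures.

3.38 km

Beer–Lambert: T = exp(−βL) ⇒ L = −ln(T)/β = −ln(0.0278)/1.06 = 3.5827/1.06 = 3.38 km.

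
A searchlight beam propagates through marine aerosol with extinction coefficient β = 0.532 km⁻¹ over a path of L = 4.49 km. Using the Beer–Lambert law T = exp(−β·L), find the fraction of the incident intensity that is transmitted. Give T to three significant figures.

τ = β·L = 0.532 × 4.49 = 2.3887.
T = exp(−2.3887) = 0.0918.

0.0918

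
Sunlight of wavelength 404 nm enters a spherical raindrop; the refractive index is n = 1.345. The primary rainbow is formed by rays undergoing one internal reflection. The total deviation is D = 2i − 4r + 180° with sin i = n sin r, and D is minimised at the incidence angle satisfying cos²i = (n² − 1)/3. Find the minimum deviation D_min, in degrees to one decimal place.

cos²i = (1.80902 − 1)/3 = 0.26967; i = arccos(0.51930) = 58.715°.
sin r = sin 58.715°/1.345 = 0.63538; r = 39.448°.
D_min = 2·58.715° − 4·39.448° + 180° = 139.635°.

139.6°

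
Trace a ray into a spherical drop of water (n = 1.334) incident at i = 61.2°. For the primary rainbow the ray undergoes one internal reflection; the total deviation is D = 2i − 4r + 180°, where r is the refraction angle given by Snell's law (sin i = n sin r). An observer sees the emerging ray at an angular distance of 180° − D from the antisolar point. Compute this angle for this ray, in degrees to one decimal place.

41.9°

sin r = sin 61.2° / 1.334 = 0.8763/1.334 = 0.6569; r = 41.06°.
D = 2·61.2° − 4·41.06° + 180° = 122.40° − 164.26° + 180° = 138.14°.
Angle from antisolar point = 180° − D = 41.86°.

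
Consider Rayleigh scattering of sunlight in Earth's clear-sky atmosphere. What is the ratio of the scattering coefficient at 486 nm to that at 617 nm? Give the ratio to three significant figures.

Rayleigh scattering ∝ λ⁻⁴, so the ratio of coefficients is the inverse fourth power of the wavelength ratio.
σ(486)/σ(617) = (617/486)⁴ = (1.2695)⁴ = 2.598.

2.60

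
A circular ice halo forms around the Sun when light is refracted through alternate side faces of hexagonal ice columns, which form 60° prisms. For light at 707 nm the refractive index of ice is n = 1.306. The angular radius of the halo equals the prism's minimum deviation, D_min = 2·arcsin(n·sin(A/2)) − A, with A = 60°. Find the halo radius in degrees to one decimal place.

21.5°

n·sin(A/2) = 1.306 × sin 30° = 1.306 × 0.5000 = 0.6530.
D_min = 2·arcsin(0.6530) − 60° = 2 × 40.768° − 60° = 21.536°.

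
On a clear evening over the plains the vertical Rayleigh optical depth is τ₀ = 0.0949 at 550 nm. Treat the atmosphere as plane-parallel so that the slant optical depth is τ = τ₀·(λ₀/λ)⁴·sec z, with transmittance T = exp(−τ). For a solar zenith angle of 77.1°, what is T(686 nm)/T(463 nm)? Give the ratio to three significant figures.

1.96

Airmass: sec 77.1° = 4.4793.
τ(686 nm) = 0.0949 × (550/686)⁴ × 4.4793 = 0.0949 × 0.4132 × 4.4793 = 0.1756.
τ(463 nm) = 0.0949 × (550/463)⁴ × 4.4793 = 0.0949 × 1.9913 × 4.4793 = 0.8465.
T(686)/T(463) = exp(τ_B − τ_A) = exp(0.6708) = 1.9558.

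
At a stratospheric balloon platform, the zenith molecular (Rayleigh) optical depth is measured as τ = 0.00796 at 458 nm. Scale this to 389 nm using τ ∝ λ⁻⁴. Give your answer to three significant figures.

0.0153

τ(389 nm) = τ(458 nm) × (458/389)⁴ = 0.00796 × (1.1774)⁴ = 0.00796 × 1.9216 = 0.0153.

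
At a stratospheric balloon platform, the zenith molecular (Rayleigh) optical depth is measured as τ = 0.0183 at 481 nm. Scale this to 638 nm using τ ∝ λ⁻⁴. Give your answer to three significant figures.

τ(638 nm) = τ(481 nm) × (481/638)⁴ = 0.0183 × (0.7539)⁴ = 0.0183 × 0.3231 = 0.0059.

0.00591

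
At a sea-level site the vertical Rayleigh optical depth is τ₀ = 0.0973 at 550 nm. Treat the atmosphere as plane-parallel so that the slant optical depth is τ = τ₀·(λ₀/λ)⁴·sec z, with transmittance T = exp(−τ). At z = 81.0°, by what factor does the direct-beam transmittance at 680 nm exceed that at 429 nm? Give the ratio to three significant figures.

Airmass: sec 81.0° = 6.3925.
τ(680 nm) = 0.0973 × (550/680)⁴ × 6.3925 = 0.0973 × 0.4280 × 6.3925 = 0.2662.
τ(429 nm) = 0.0973 × (550/429)⁴ × 6.3925 = 0.0973 × 2.7016 × 6.3925 = 1.6804.
T(680)/T(429) = exp(τ_B − τ_A) = exp(1.4142) = 4.1131.

4.11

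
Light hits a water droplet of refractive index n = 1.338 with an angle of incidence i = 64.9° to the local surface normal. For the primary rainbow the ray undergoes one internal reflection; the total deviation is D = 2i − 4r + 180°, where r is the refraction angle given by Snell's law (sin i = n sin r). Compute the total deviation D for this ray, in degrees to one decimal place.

139.4°

sin r = sin 64.9° / 1.338 = 0.9056/1.338 = 0.6768; r = 42.59°.
D = 2·64.9° − 4·42.59° + 180° = 129.80° − 170.38° + 180° = 139.42°.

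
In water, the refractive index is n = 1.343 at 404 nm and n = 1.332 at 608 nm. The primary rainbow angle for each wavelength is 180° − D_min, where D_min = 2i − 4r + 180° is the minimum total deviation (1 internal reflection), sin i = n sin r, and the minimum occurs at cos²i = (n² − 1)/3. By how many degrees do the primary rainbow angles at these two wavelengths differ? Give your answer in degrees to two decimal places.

1.58°

At 404 nm (n = 1.343): cos²i = 0.26788 → i = 58.830°, r = 39.577°, D_min = 139.354°, rainbow angle = 40.646°.
At 608 nm (n = 1.332): cos²i = 0.25807 → i = 59.469°, r = 40.290°, D_min = 137.776°, rainbow angle = 42.224°.
Angular width = |40.646° − 42.224°| = 1.578°.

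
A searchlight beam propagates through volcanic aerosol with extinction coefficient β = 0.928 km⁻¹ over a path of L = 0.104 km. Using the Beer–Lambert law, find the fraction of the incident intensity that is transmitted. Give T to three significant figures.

0.908

τ = β·L = 0.928 × 0.104 = 0.0965.
T = exp(−0.0965) = 0.9080.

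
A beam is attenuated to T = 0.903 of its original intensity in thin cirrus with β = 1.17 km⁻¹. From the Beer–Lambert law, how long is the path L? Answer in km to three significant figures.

0.0872 km

Beer–Lambert: T = exp(−βL) ⇒ L = −ln(T)/β = −ln(0.903)/1.17 = 0.1020/1.17 = 0.08721 km.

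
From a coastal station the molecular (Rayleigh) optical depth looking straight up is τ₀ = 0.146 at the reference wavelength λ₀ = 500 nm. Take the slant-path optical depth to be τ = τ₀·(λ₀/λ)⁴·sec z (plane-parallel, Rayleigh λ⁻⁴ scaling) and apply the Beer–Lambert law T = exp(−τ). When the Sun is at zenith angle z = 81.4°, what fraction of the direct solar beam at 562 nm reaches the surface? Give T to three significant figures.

0.542

sec 81.4° = 6.6874.
τ = 0.146 × (500/562)⁴ × 6.6874 = 0.146 × 0.6265 × 6.6874 = 0.6117.
T = exp(−0.6117) = 0.5424.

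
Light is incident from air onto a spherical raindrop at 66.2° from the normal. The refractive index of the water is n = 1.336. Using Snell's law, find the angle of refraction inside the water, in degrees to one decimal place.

43.2°

Snell: sin θ_r = sin θ_i / n = sin 66.2° / 1.336 = 0.9150 / 1.336 = 0.6849.
θ_r = arcsin(0.6849) = 43.22°.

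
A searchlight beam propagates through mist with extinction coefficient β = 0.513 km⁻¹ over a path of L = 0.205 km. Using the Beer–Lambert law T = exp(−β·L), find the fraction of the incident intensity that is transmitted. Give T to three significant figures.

0.900

τ = β·L = 0.513 × 0.205 = 0.1052.
T = exp(−0.1052) = 0.9002.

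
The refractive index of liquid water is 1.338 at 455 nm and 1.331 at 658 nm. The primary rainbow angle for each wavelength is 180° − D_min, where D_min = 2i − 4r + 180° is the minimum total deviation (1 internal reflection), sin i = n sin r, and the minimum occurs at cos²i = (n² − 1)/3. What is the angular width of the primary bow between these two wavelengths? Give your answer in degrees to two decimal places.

At 455 nm (n = 1.338): cos²i = 0.26341 → i = 59.120°, r = 39.899°, D_min = 138.643°, rainbow angle = 41.357°.
At 658 nm (n = 1.331): cos²i = 0.25719 → i = 59.527°, r = 40.356°, D_min = 137.630°, rainbow angle = 42.370°.
Angular width = |41.357° − 42.370°| = 1.013°.

1.01°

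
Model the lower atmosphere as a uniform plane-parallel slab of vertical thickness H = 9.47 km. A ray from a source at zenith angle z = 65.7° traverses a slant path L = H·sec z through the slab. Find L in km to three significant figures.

23.0 km

sec z = 1/cos 65.7° = 2.4300.
L = 9.47 × 2.4300 = 23.013 km.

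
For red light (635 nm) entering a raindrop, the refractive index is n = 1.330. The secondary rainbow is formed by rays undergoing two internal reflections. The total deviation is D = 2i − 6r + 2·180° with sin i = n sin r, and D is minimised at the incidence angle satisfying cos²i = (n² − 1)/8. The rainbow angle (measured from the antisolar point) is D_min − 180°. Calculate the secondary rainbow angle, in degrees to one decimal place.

cos²i = (1.76890 − 1)/8 = 0.09611; i = arccos(0.31002) = 71.940°.
sin r = sin 71.940°/1.330 = 0.71483; r = 45.630°.
D_min = 2·71.940° − 6·45.630° + 360° = 230.101°.
Rainbow angle = D_min − 180° = 50.101°.

50.1°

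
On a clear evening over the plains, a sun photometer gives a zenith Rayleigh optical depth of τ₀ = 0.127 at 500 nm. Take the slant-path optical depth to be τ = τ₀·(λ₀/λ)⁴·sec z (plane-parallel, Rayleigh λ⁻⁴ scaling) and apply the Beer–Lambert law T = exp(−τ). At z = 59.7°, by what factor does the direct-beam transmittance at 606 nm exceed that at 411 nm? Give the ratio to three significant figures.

Airmass: sec 59.7° = 1.9821.
τ(606 nm) = 0.127 × (500/606)⁴ × 1.9821 = 0.127 × 0.4634 × 1.9821 = 0.1167.
τ(411 nm) = 0.127 × (500/411)⁴ × 1.9821 = 0.127 × 2.1903 × 1.9821 = 0.5514.
T(606)/T(411) = exp(τ_B − τ_A) = exp(0.4347) = 1.5445.

1.54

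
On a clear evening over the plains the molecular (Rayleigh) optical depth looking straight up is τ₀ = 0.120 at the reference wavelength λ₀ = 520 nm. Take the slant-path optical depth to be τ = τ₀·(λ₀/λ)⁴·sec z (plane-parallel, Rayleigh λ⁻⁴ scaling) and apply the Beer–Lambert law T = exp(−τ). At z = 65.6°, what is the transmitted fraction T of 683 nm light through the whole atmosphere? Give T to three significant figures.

0.907

sec 65.6° = 2.4207.
τ = 0.120 × (520/683)⁴ × 2.4207 = 0.120 × 0.3360 × 2.4207 = 0.0976.
T = exp(−0.0976) = 0.9070.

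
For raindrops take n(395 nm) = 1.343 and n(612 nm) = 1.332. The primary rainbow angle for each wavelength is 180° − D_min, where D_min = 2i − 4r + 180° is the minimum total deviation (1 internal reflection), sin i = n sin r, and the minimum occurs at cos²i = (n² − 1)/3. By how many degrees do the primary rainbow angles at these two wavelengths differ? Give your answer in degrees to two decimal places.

1.58°

At 395 nm (n = 1.343): cos²i = 0.26788 → i = 58.830°, r = 39.577°, D_min = 139.354°, rainbow angle = 40.646°.
At 612 nm (n = 1.332): cos²i = 0.25807 → i = 59.469°, r = 40.290°, D_min = 137.776°, rainbow angle = 42.224°.
Angular width = |40.646° − 42.224°| = 1.578°.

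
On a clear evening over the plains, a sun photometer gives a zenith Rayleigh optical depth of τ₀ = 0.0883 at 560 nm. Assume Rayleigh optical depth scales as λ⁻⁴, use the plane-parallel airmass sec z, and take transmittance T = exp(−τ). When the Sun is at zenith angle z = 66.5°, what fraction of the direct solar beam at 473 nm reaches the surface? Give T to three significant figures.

0.647

sec 66.5° = 2.5078.
τ = 0.0883 × (560/473)⁴ × 2.5078 = 0.0883 × 1.9648 × 2.5078 = 0.4351.
T = exp(−0.4351) = 0.6472.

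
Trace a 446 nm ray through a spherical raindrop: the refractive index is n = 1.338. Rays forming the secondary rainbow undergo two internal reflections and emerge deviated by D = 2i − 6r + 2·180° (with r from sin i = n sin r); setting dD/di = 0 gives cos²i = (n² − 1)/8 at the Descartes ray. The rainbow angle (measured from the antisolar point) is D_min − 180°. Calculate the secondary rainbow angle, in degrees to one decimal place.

52.2°

cos²i = (1.79024 − 1)/8 = 0.09878; i = arccos(0.31429) = 71.682°.
sin r = sin 71.682°/1.338 = 0.70951; r = 45.195°.
D_min = 2·71.682° − 6·45.195° + 360° = 232.193°.
Rainbow angle = D_min − 180° = 52.193°.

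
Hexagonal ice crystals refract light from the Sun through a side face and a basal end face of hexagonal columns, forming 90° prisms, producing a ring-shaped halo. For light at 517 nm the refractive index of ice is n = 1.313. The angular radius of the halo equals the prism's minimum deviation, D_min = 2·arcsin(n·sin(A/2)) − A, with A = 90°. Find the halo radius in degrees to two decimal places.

n·sin(A/2) = 1.313 × sin 45° = 1.313 × 0.7071 = 0.9284.
D_min = 2·arcsin(0.9284) − 90° = 2 × 68.192° − 90° = 46.383°.

46.38°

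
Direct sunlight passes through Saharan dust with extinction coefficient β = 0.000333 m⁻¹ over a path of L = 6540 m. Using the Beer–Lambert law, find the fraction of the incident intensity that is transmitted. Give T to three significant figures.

τ = β·L = 0.000333 × 6540 = 2.1778.
T = exp(−2.1778) = 0.1133.

0.113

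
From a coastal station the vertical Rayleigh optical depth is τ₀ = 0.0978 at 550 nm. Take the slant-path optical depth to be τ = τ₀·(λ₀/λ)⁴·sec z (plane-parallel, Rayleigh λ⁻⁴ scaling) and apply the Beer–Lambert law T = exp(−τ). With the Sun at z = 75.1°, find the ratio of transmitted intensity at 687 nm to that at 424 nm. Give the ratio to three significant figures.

Airmass: sec 75.1° = 3.8890.
τ(687 nm) = 0.0978 × (550/687)⁴ × 3.8890 = 0.0978 × 0.4108 × 3.8890 = 0.1562.
τ(424 nm) = 0.0978 × (550/424)⁴ × 3.8890 = 0.0978 × 2.8313 × 3.8890 = 1.0769.
T(687)/T(424) = exp(τ_B − τ_A) = exp(0.9206) = 2.5109.

2.51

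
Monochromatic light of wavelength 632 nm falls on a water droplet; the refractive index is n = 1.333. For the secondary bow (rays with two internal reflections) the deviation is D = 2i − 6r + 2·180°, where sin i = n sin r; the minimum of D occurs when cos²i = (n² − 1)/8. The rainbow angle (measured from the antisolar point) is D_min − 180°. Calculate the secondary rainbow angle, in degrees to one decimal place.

50.9°

cos²i = (1.77689 − 1)/8 = 0.09711; i = arccos(0.31163) = 71.843°.
sin r = sin 71.843°/1.333 = 0.71283; r = 45.466°.
D_min = 2·71.843° − 6·45.466° + 360° = 230.891°.
Rainbow angle = D_min − 180° = 50.891°.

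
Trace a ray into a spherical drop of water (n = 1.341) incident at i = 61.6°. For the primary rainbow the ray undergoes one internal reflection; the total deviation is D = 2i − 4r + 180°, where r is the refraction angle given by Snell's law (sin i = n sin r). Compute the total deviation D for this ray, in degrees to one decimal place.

sin r = sin 61.6° / 1.341 = 0.8796/1.341 = 0.6560; r = 40.99°.
D = 2·61.6° − 4·40.99° + 180° = 123.20° − 163.97° + 180° = 139.23°.

139.2°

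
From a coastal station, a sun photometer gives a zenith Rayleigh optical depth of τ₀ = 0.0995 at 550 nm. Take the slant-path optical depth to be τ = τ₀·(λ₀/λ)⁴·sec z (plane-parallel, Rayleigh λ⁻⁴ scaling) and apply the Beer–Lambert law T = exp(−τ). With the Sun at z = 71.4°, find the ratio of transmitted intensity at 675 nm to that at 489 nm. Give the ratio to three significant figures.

1.44

Airmass: sec 71.4° = 3.1352.
τ(675 nm) = 0.0995 × (550/675)⁴ × 3.1352 = 0.0995 × 0.4408 × 3.1352 = 0.1375.
τ(489 nm) = 0.0995 × (550/489)⁴ × 3.1352 = 0.0995 × 1.6004 × 3.1352 = 0.4992.
T(675)/T(489) = exp(τ_B − τ_A) = exp(0.3617) = 1.4358.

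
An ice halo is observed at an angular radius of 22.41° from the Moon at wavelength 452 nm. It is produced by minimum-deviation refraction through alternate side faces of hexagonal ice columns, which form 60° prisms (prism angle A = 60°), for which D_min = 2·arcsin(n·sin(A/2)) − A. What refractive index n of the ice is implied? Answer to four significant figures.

Rearranging: n = sin((D_min + A)/2) / sin(A/2).
(D_min + A)/2 = (22.41° + 60°)/2 = 41.205°.
n = sin 41.205° / sin 30° = 0.6588 / 0.5000 = 1.3175.

1.318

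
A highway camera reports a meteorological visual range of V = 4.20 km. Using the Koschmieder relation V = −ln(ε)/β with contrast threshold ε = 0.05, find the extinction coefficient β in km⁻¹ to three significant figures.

β = −ln(0.05) / V = 2.996 / 4.20 = 0.7133 km⁻¹.

0.713 km⁻¹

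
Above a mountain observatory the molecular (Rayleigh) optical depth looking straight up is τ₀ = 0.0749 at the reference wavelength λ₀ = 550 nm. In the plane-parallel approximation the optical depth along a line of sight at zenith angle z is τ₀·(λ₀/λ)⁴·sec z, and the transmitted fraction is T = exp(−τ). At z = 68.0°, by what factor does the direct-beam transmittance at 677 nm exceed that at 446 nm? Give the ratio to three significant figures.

1.46

Airmass: sec 68.0° = 2.6695.
τ(677 nm) = 0.0749 × (550/677)⁴ × 2.6695 = 0.0749 × 0.4356 × 2.6695 = 0.0871.
τ(446 nm) = 0.0749 × (550/446)⁴ × 2.6695 = 0.0749 × 2.3127 × 2.6695 = 0.4624.
T(677)/T(446) = exp(τ_B − τ_A) = exp(0.3753) = 1.4554.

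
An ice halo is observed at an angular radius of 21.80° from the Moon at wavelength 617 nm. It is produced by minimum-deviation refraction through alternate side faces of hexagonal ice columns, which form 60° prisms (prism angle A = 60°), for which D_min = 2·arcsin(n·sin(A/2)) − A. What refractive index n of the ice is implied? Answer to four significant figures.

Rearranging: n = sin((D_min + A)/2) / sin(A/2).
(D_min + A)/2 = (21.80° + 60°)/2 = 40.900°.
n = sin 40.900° / sin 30° = 0.6547 / 0.5000 = 1.3095.

1.309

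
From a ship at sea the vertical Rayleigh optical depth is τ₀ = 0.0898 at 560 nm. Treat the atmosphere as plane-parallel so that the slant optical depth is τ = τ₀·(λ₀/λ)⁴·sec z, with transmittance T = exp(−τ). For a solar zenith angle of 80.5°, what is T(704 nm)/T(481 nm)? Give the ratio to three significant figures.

2.19

Airmass: sec 80.5° = 6.0589.
τ(704 nm) = 0.0898 × (560/704)⁴ × 6.0589 = 0.0898 × 0.4004 × 6.0589 = 0.2178.
τ(481 nm) = 0.0898 × (560/481)⁴ × 6.0589 = 0.0898 × 1.8373 × 6.0589 = 0.9996.
T(704)/T(481) = exp(τ_B − τ_A) = exp(0.7818) = 2.1854.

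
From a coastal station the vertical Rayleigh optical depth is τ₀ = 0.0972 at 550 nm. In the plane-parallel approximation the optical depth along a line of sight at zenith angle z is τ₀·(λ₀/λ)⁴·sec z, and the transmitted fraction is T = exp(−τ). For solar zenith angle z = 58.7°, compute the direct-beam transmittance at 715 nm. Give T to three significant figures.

sec 58.7° = 1.9249.
τ = 0.0972 × (550/715)⁴ × 1.9249 = 0.0972 × 0.3501 × 1.9249 = 0.0655.
T = exp(−0.0655) = 0.9366.

0.937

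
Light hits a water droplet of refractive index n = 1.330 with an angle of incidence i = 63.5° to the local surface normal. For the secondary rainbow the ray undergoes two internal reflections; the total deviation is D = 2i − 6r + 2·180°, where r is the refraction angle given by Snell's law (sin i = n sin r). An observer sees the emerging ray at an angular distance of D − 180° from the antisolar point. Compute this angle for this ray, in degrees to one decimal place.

sin r = sin 63.5° / 1.330 = 0.8949/1.330 = 0.6729; r = 42.29°.
D = 2·63.5° − 6·42.29° + 2·180° = 127.00° − 253.74° + 360° = 233.26°.
Angle from antisolar point = D − 180° = 53.26°.

53.3°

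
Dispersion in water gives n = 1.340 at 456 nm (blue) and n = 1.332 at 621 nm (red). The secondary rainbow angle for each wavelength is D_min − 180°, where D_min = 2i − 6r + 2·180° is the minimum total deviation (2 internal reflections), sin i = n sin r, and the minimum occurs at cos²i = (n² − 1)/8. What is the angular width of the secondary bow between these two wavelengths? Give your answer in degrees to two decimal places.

At 456 nm (n = 1.340): cos²i = 0.09945 → i = 71.618°, r = 45.088°, D_min = 232.709°, rainbow angle = 52.709°.
At 621 nm (n = 1.332): cos²i = 0.09678 → i = 71.875°, r = 45.520°, D_min = 230.628°, rainbow angle = 50.628°.
Angular width = |52.709° − 50.628°| = 2.080°.

2.08°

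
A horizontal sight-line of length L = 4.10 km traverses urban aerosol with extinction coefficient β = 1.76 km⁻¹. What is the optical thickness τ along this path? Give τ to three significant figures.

τ = β·L = 1.76 × 4.10 = 7.2160.

7.22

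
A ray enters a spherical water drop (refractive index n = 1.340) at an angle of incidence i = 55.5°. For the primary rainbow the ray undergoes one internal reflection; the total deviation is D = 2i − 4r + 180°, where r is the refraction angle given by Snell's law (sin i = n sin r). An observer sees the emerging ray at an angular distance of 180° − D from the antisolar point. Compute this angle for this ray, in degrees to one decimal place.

sin r = sin 55.5° / 1.340 = 0.8241/1.340 = 0.6150; r = 37.95°.
D = 2·55.5° − 4·37.95° + 180° = 111.00° − 151.81° + 180° = 139.19°.
Angle from antisolar point = 180° − D = 40.81°.

40.8°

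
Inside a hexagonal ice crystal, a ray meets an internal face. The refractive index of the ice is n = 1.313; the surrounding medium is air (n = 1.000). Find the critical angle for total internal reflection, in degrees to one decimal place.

sin θ_c = n_air / n = 1.000 / 1.313 = 0.7616.
θ_c = arcsin(0.7616) = 49.61°.

49.6°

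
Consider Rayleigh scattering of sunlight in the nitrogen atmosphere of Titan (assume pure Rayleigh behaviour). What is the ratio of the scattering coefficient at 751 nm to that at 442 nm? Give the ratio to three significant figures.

Rayleigh scattering ∝ λ⁻⁴, so the ratio of coefficients is the inverse fourth power of the wavelength ratio.
σ(751)/σ(442) = (442/751)⁴ = (0.5885)⁴ = 0.12.

0.120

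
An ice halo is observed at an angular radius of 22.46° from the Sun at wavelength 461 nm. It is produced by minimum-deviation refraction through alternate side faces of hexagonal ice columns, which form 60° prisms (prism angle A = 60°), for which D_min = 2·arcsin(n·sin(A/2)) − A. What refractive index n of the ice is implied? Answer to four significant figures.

Rearranging: n = sin((D_min + A)/2) / sin(A/2).
(D_min + A)/2 = (22.46° + 60°)/2 = 41.230°.
n = sin 41.230° / sin 30° = 0.6591 / 0.5000 = 1.3182.

1.318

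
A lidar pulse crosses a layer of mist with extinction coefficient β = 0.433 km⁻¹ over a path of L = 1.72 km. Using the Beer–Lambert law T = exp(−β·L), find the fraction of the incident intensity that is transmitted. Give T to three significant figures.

τ = β·L = 0.433 × 1.72 = 0.7448.
T = exp(−0.7448) = 0.4748.

0.475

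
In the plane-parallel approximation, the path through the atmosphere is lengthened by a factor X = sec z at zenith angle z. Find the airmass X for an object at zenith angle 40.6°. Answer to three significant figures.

X = sec z = 1/cos 40.6° = 1/0.7593 = 1.3171.

1.32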